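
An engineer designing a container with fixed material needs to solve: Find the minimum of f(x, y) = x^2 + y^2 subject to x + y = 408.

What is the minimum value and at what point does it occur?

Substitute y = 408 - x into f(x,y) = x^2 + y^2:
g(x) = x^2 + (408 - x)^2 = 2x^2 - 816x + 166464
g'(x) = 4x - 816 = 0  =>  x = 204
y = 408 - 204 = 204
Minimum value = 204^2 + 204^2 = 83232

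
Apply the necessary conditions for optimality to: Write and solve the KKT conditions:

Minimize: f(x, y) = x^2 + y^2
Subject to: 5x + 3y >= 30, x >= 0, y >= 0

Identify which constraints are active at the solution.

KKT conditions for min x^2 + y^2 s.t. 5x + 3y >= 30, x >= 0, y >= 0:
Stationarity: 2x = mu*5 + mu_x, 2y = mu*3 + mu_y, with mu, mu_x, mu_y >= 0
Complementary slackness: mu*(5x + 3y - 30) = 0, mu_x*x = 0, mu_y*y = 0
(0, 0) is infeasible (5*0 + 3*0 < 30), so if mu = 0 stationarity would force x = mu_x/2 >= 0, y = mu_y/2 >= 0 with mu_x*x = mu_y*y = 0, i.e. x = y = 0: contradiction. Hence mu > 0 and 5x + 3y = 30 is active.
Try x > 0, y > 0 (so mu_x = mu_y = 0): x = 5*mu/2, y = 3*mu/2
Substitute: 5*(5*mu/2) + 3*(3*mu/2) = 30
  mu*34/2 = 30 => mu = 30/17
x* = 75/17 > 0, y* = 45/17 > 0, consistent with mu_x = mu_y = 0.
f is convex and the constraints are linear, so this KKT point is the global minimum.
f* = 450/17
Active constraints: 5x + 3y >= 30 (holds with equality, mu = 30/17 > 0); x >= 0 and y >= 0 are inactive (mu_x = mu_y = 0).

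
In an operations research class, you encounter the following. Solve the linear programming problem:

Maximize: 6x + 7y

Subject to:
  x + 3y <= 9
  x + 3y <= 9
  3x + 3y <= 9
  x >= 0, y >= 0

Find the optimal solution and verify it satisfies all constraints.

Feasible vertices: (0, 0), (0, 3), (3, 0)
Objective 6x + 7y at each vertex:
  (0, 0): 0
  (0, 3): 21
  (3, 0): 18
Maximum is 21 at (0, 3).
Verify constraints at (x, y) = (0, 3):
  1*0 + 3*3 = 9 <= 9 (active)
  1*0 + 3*3 = 9 <= 9 (active)
  3*0 + 3*3 = 9 <= 9 (active)
  x = 0 >= 0, y = 3 >= 0. All constraints satisfied.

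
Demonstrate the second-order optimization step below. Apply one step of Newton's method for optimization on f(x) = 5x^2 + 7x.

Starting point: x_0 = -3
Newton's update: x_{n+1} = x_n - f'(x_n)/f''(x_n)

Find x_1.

f(x) = 5x^2 + 7x
f'(x) = 10x + (7), f''(x) = 10
Newton step: x_1 = x_0 - f'(x_0)/f''(x_0)
f'(-3) = -23
x_1 = -3 - -23/10 = -7/10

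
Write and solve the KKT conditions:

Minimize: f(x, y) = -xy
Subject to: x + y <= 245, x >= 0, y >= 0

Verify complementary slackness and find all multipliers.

Problem: min -xy s.t. x + y <= 245 (multiplier lambda), x >= 0 (mu_x), y >= 0 (mu_y)
KKT stationarity: -y + lambda - mu_x = 0, -x + lambda - mu_y = 0, with lambda, mu_x, mu_y >= 0
Complementary slackness: lambda*(x + y - 245) = 0, mu_x*x = 0, mu_y*y = 0
If lambda = 0: y = -mu_x <= 0 and x = -mu_y <= 0 force x = y = 0 with f = 0; but x = y = 245/2 is feasible with f = -60025/4 < 0, so this is not the minimum. Hence lambda > 0 and x + y = 245.
Try x > 0, y > 0 (so mu_x = mu_y = 0): y = lambda, x = lambda => x = y = lambda
x + y = 245 => 2*lambda = 245 => lambda = 245/2
x* = y* = 245/2 > 0, consistent with mu_x = mu_y = 0.
(Any feasible point with x = 0 or y = 0 has f = 0 > -60025/4, so the minimum is not on those boundaries.)
min(-xy) = -60025/4 (i.e. max xy = 60025/4)
Multipliers: lambda = 245/2, mu_x = 0, mu_y = 0
Complementary slackness: lambda*(x + y - 245) = 245/2*(245/2 + 245/2 - 245) = 0, mu_x*x = 0*245/2 = 0, mu_y*y = 0*245/2 = 0. Satisfied.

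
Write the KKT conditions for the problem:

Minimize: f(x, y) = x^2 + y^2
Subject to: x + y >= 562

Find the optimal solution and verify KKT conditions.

KKT conditions for min x^2 + y^2 s.t. x + y >= 562:
Stationarity: 2x = mu, 2y = mu
So x = y = mu/2.
Complementary slackness: mu*(x + y - 562) = 0
Primal feasibility: x + y >= 562; dual feasibility: mu >= 0
If mu = 0 then x = y = 0, but 0 + 0 < 562 is infeasible, so the constraint is active.
Constraint active: x + y = 2*(mu/2) = 562 => mu = 562
x = y = 281, f = 157922
Verify: stationarity 2*281 = 562 = mu; primal 281 + 281 = 562 >= 562; dual mu = 562 >= 0; complementary slackness 562*(562 - 562) = 0. All KKT conditions hold.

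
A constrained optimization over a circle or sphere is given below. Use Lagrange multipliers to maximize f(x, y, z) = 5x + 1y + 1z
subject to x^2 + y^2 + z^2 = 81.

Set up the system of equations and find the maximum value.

Lagrange conditions: 5 = 2*lambda*x, 1 = 2*lambda*y, 1 = 2*lambda*z
So x:5 = y:1 = z:1, i.e. x = 5t, y = 1t, z = 1t
Constraint: t^2*(5^2 + 1^2 + 1^2) = 81
  t^2 * 27 = 81  =>  t = sqrt(3)
Maximum = 5*5t + 1*1t + 1*1t = 27*sqrt(3) = sqrt(2187)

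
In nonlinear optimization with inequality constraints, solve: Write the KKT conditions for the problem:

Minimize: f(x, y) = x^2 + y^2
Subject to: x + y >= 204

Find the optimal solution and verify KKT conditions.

KKT conditions for min x^2 + y^2 s.t. x + y >= 204:
Stationarity: 2x = mu, 2y = mu
So x = y = mu/2.
Complementary slackness: mu*(x + y - 204) = 0
Primal feasibility: x + y >= 204; dual feasibility: mu >= 0
If mu = 0 then x = y = 0, but 0 + 0 < 204 is infeasible, so the constraint is active.
Constraint active: x + y = 2*(mu/2) = 204 => mu = 204
x = y = 102, f = 20808
Verify: stationarity 2*102 = 204 = mu; primal 102 + 102 = 204 >= 204; dual mu = 204 >= 0; complementary slackness 204*(204 - 204) = 0. All KKT conditions hold.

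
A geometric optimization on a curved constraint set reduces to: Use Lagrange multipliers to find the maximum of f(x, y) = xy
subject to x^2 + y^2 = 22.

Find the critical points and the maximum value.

Lagrange conditions: y = 2*lambda*x and x = 2*lambda*y
If x = 0 then y = 0, violating the constraint, so x, y != 0.
Dividing: y/x = x/y => x^2 = y^2 => y = x or y = -x
Constraint: 2x^2 = 22 => x^2 = 11 => x = +/-sqrt(11)
Critical points: (sqrt(11), sqrt(11)), (-sqrt(11), -sqrt(11)), (sqrt(11), -sqrt(11)), (-sqrt(11), sqrt(11))
  y = x:  xy = x^2 = 11  at (sqrt(11), sqrt(11)) and (-sqrt(11), -sqrt(11))
  y = -x: xy = -x^2 = -11 at (sqrt(11), -sqrt(11)) and (-sqrt(11), sqrt(11))
Maximum xy = 11 at (sqrt(11), sqrt(11)) and (-sqrt(11), -sqrt(11))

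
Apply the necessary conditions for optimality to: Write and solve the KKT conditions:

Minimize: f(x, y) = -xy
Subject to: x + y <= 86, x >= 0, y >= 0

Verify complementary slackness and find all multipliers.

Problem: min -xy s.t. x + y <= 86 (multiplier lambda), x >= 0 (mu_x), y >= 0 (mu_y)
KKT stationarity: -y + lambda - mu_x = 0, -x + lambda - mu_y = 0, with lambda, mu_x, mu_y >= 0
Complementary slackness: lambda*(x + y - 86) = 0, mu_x*x = 0, mu_y*y = 0
If lambda = 0: y = -mu_x <= 0 and x = -mu_y <= 0 force x = y = 0 with f = 0; but x = y = 43 is feasible with f = -1849 < 0, so this is not the minimum. Hence lambda > 0 and x + y = 86.
Try x > 0, y > 0 (so mu_x = mu_y = 0): y = lambda, x = lambda => x = y = lambda
x + y = 86 => 2*lambda = 86 => lambda = 43
x* = y* = 43 > 0, consistent with mu_x = mu_y = 0.
(Any feasible point with x = 0 or y = 0 has f = 0 > -1849, so the minimum is not on those boundaries.)
min(-xy) = -1849 (i.e. max xy = 1849)
Multipliers: lambda = 43, mu_x = 0, mu_y = 0
Complementary slackness: lambda*(x + y - 86) = 43*(43 + 43 - 86) = 0, mu_x*x = 0*43 = 0, mu_y*y = 0*43 = 0. Satisfied.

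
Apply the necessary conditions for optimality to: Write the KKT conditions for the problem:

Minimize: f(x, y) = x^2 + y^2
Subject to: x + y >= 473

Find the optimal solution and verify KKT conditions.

KKT conditions for min x^2 + y^2 s.t. x + y >= 473:
Stationarity: 2x = mu, 2y = mu
So x = y = mu/2.
Complementary slackness: mu*(x + y - 473) = 0
Primal feasibility: x + y >= 473; dual feasibility: mu >= 0
If mu = 0 then x = y = 0, but 0 + 0 < 473 is infeasible, so the constraint is active.
Constraint active: x + y = 2*(mu/2) = 473 => mu = 473
x = y = 473/2, f = 223729/2
Verify: stationarity 2*(473/2) = 473 = mu; primal 473/2 + 473/2 = 473 >= 473; dual mu = 473 >= 0; complementary slackness 473*(473 - 473) = 0. All KKT conditions hold.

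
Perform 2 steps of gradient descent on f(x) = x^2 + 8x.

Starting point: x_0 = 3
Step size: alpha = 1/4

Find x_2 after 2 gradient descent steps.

f(x) = x^2 + 8x, f'(x) = 2x + (8)
Step 1: f'(3) = 14, x_1 = 3 - 1/4 * 14 = -1/2
Step 2: f'(-1/2) = 7, x_2 = -1/2 - 1/4 * 7 = -9/4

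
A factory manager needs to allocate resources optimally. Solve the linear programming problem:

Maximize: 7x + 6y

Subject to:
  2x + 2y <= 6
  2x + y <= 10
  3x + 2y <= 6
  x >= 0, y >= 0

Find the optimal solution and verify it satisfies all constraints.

Feasible vertices: (0, 0), (0, 3), (2, 0)
Objective 7x + 6y at each vertex:
  (0, 0): 0
  (0, 3): 18
  (2, 0): 14
Maximum is 18 at (0, 3).
Verify constraints at (x, y) = (0, 3):
  2*0 + 2*3 = 6 <= 6 (active)
  2*0 + 1*3 = 3 <= 10
  3*0 + 2*3 = 6 <= 6 (active)
  x = 0 >= 0, y = 3 >= 0. All constraints satisfied.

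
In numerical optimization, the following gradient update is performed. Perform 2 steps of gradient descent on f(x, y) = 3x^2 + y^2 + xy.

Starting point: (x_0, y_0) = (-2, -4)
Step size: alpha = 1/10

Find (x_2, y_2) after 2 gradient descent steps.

f(x,y) = 3x^2 + y^2 + xy
grad_x = 6x + 1y, grad_y = 2y + 1x
Step 1: grad = (-16, -10), (-2/5, -3)
Step 2: grad = (-27/5, -32/5), (7/50, -59/25)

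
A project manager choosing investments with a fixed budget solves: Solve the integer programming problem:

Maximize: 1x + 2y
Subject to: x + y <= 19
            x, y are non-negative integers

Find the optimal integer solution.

Objective: 1x + 2y, constraint: x + y <= 19
Coefficient of y is 2 > coefficient of x is 1, so allocate the entire budget to y.
Optimal: x = 0, y = 19, value = 38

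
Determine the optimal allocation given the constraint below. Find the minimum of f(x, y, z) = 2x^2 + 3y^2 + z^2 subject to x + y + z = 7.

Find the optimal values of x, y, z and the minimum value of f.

Using Lagrange multipliers on f = 2x^2 + 3y^2 + z^2 with constraint x + y + z = 7:
Conditions: 2*2*x = lambda, 2*3*y = lambda, 2*1*z = lambda
So x = lambda/4, y = lambda/6, z = lambda/2
Substituting into constraint: lambda * (11/12) = 7
lambda = 84/11
x = 21/11, y = 14/11, z = 42/11
Minimum value = 294/11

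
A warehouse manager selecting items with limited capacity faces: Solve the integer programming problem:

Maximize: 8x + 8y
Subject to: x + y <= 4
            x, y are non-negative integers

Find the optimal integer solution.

Objective: 8x + 8y, constraint: x + y <= 4
Coefficient of x is 8 >= coefficient of y is 8, so allocate the entire budget to x.
Optimal: x = 4, y = 0, value = 32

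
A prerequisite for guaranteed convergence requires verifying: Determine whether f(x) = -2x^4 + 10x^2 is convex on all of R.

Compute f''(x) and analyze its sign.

f(x) = -2x^4 + 10x^2
f'(x) = -8x^3 + 20x
f''(x) = -24x^2 + 20
f''(x) = -24x^2 + 20 -> -inf as |x| -> inf
Therefore, f is not globally convex on R.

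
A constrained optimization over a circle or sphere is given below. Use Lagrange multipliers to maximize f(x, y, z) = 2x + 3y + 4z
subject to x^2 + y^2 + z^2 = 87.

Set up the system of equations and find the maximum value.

Lagrange conditions: 2 = 2*lambda*x, 3 = 2*lambda*y, 4 = 2*lambda*z
So x:2 = y:3 = z:4, i.e. x = 2t, y = 3t, z = 4t
Constraint: t^2*(2^2 + 3^2 + 4^2) = 87
  t^2 * 29 = 87  =>  t = sqrt(3)
Maximum = 2*2t + 3*3t + 4*4t = 29*sqrt(3) = sqrt(2523)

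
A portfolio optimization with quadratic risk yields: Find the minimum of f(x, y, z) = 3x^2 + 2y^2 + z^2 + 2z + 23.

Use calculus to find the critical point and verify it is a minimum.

f(x,y,z) = 3x^2 + 2y^2 + z^2 + 2z + 23
df/dx = 6x + (0) = 0 => x = 0
df/dy = 4y + (0) = 0 => y = 0
df/dz = 2z + (2) = 0 => z = -1
f(0,0,-1) = 3*(0)^2 + 2*(0)^2 + 1*(-1)^2 + 2*(-1) + 23 = 22
Hessian is diagonal with entries 6, 4, 2 > 0, confirmed minimum.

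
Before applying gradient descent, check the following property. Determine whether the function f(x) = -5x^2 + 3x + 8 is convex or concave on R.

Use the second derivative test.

f(x) = -5x^2 + 3x + 8
f'(x) = -10x + 3
f''(x) = -10
Since f''(x) = -10 < 0 for all x, f is concave on R.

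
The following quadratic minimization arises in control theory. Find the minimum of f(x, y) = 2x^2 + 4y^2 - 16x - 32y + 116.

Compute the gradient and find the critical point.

f(x,y) = 2x^2 + 4y^2 - 16x - 32y + 116
df/dx = 4x + (-16) = 0  =>  x = 4
df/dy = 8y + (-32) = 0  =>  y = 4
f(4, 4) = 2*(4)^2 + 4*(4)^2 + -16*(4) + -32*(4) + 116 = 20
Hessian is diagonal with entries 4, 8 > 0, so this is a minimum.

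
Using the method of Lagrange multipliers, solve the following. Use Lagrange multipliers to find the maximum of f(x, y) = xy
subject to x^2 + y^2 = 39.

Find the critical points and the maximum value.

Lagrange conditions: y = 2*lambda*x and x = 2*lambda*y
If x = 0 then y = 0, violating the constraint, so x, y != 0.
Dividing: y/x = x/y => x^2 = y^2 => y = x or y = -x
Constraint: 2x^2 = 39 => x^2 = 39/2 => x = +/-sqrt(39/2)
Critical points: (sqrt(39/2), sqrt(39/2)), (-sqrt(39/2), -sqrt(39/2)), (sqrt(39/2), -sqrt(39/2)), (-sqrt(39/2), sqrt(39/2))
  y = x:  xy = x^2 = 39/2  at (sqrt(39/2), sqrt(39/2)) and (-sqrt(39/2), -sqrt(39/2))
  y = -x: xy = -x^2 = -39/2 at (sqrt(39/2), -sqrt(39/2)) and (-sqrt(39/2), sqrt(39/2))
Maximum xy = 39/2 at (sqrt(39/2), sqrt(39/2)) and (-sqrt(39/2), -sqrt(39/2))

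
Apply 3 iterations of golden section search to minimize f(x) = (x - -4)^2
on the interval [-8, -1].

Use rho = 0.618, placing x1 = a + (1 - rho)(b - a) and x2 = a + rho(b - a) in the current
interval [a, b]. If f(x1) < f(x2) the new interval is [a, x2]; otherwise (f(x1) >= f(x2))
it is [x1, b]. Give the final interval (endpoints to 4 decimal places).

Golden section search for min of f(x) = (x - -4)^2 on [-8, -1].
Each step: x1 = a + (1 - rho)(b - a), x2 = a + rho(b - a); if f(x1) < f(x2) keep [a, x2], otherwise keep [x1, b].
Step 1: [-8.0000, -1.0000], x1=-5.3260 (f=1.7583), x2=-3.6740 (f=0.1063); f(x1) > f(x2) => keep [-5.3260, -1.0000]
Step 2: [-5.3260, -1.0000], x1=-3.6735 (f=0.1066), x2=-2.6525 (f=1.8157); f(x1) < f(x2) => keep [-5.3260, -2.6525]
Step 3: [-5.3260, -2.6525], x1=-4.3047 (f=0.0929), x2=-3.6738 (f=0.1064); f(x1) < f(x2) => keep [-5.3260, -3.6738]
Final interval: [-5.3260, -3.6738]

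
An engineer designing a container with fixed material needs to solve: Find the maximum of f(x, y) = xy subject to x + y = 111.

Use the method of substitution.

Substitute y = 111 - x into f(x,y) = xy:
g(x) = x(111 - x) = 111x - x^2
g'(x) = 111 - 2x = 0  =>  x = 111/2
y = 111 - 111/2 = 111/2
Maximum value = (111/2) * (111/2) = 12321/4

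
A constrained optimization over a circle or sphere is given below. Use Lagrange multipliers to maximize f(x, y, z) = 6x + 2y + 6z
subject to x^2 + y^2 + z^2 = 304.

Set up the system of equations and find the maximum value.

Lagrange conditions: 6 = 2*lambda*x, 2 = 2*lambda*y, 6 = 2*lambda*z
So x:6 = y:2 = z:6, i.e. x = 6t, y = 2t, z = 6t
Constraint: t^2*(6^2 + 2^2 + 6^2) = 304
  t^2 * 76 = 304  =>  t = sqrt(4)
Maximum = 6*6t + 2*2t + 6*6t = 76*sqrt(4) = 152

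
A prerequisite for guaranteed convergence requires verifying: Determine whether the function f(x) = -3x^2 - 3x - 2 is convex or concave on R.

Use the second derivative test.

f(x) = -3x^2 - 3x - 2
f'(x) = -6x - 3
f''(x) = -6
Since f''(x) = -6 < 0 for all x, f is concave on R.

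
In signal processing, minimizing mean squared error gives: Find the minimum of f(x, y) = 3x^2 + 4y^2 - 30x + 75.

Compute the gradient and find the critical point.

f(x,y) = 3x^2 + 4y^2 - 30x + 75
df/dx = 6x + (-30) = 0  =>  x = 5
df/dy = 8y + (0) = 0  =>  y = 0
f(5, 0) = 3*(5)^2 + 4*(0)^2 + -30*(5) + 75 = 0
Hessian is diagonal with entries 6, 8 > 0, so this is a minimum.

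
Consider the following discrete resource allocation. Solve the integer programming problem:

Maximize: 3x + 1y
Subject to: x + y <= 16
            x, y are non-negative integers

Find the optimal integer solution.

Objective: 3x + 1y, constraint: x + y <= 16
Coefficient of x is 3 >= coefficient of y is 1, so allocate the entire budget to x.
Optimal: x = 16, y = 0, value = 48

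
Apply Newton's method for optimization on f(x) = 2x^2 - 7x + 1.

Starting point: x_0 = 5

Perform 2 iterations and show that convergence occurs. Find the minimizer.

f(x) = 2x^2 - 7x + 1, f'(x) = 4x + (-7), f''(x) = 4
Step 1: f'(5) = 13, x_1 = 5 - 13/4 = 7/4
Step 2: f'(7/4) = 0, x_2 = 7/4 (converged)
Newton's method converges in 1 step for quadratics.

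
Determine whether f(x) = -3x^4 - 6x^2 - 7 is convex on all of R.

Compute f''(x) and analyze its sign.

f(x) = -3x^4 - 6x^2 - 7
f'(x) = -12x^3 + -12x
f''(x) = -36x^2 + -12
f''(x) = -36x^2 + -12 <= -12 < 0 for all x
Therefore, f is concave on R.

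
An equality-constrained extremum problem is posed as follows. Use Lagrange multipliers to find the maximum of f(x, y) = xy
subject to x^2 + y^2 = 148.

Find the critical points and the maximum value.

Lagrange conditions: y = 2*lambda*x and x = 2*lambda*y
If x = 0 then y = 0, violating the constraint, so x, y != 0.
Dividing: y/x = x/y => x^2 = y^2 => y = x or y = -x
Constraint: 2x^2 = 148 => x^2 = 74 => x = +/-sqrt(74)
Critical points: (sqrt(74), sqrt(74)), (-sqrt(74), -sqrt(74)), (sqrt(74), -sqrt(74)), (-sqrt(74), sqrt(74))
  y = x:  xy = x^2 = 74  at (sqrt(74), sqrt(74)) and (-sqrt(74), -sqrt(74))
  y = -x: xy = -x^2 = -74 at (sqrt(74), -sqrt(74)) and (-sqrt(74), sqrt(74))
Maximum xy = 74 at (sqrt(74), sqrt(74)) and (-sqrt(74), -sqrt(74))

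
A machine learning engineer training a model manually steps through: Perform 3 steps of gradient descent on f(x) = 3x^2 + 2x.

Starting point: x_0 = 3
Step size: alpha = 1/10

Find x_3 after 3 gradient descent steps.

f(x) = 3x^2 + 2x, f'(x) = 6x + (2)
Step 1: f'(3) = 20, x_1 = 3 - 1/10 * 20 = 1
Step 2: f'(1) = 8, x_2 = 1 - 1/10 * 8 = 1/5
Step 3: f'(1/5) = 16/5, x_3 = 1/5 - 1/10 * 16/5 = -3/25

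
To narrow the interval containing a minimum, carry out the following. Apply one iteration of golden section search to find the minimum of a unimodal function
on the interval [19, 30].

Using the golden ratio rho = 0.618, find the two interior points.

Golden section search on [19, 30].
Golden ratio rho = 0.618 (approx).
Interior points:
  x_1 = 19 + (1-0.618)*11 = 23.2020
  x_2 = 19 + 0.618*11 = 25.7980
Compare f(x_1) and f(x_2) to determine which subinterval to keep.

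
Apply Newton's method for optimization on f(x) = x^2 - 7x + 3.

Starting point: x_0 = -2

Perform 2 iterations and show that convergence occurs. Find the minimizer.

f(x) = x^2 - 7x + 3, f'(x) = 2x + (-7), f''(x) = 2
Step 1: f'(-2) = -11, x_1 = -2 - -11/2 = 7/2
Step 2: f'(7/2) = 0, x_2 = 7/2 (converged)
Newton's method converges in 1 step for quadratics.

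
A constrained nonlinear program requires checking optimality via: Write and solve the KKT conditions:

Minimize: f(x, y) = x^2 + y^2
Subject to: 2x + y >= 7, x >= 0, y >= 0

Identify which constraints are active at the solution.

KKT conditions for min x^2 + y^2 s.t. 2x + 1y >= 7, x >= 0, y >= 0:
Stationarity: 2x = mu*2 + mu_x, 2y = mu*1 + mu_y, with mu, mu_x, mu_y >= 0
Complementary slackness: mu*(2x + y - 7) = 0, mu_x*x = 0, mu_y*y = 0
(0, 0) is infeasible (2*0 + 1*0 < 7), so if mu = 0 stationarity would force x = mu_x/2 >= 0, y = mu_y/2 >= 0 with mu_x*x = mu_y*y = 0, i.e. x = y = 0: contradiction. Hence mu > 0 and 2x + y = 7 is active.
Try x > 0, y > 0 (so mu_x = mu_y = 0): x = 2*mu/2, y = 1*mu/2
Substitute: 2*(2*mu/2) + 1*(1*mu/2) = 7
  mu*5/2 = 7 => mu = 14/5
x* = 14/5 > 0, y* = 7/5 > 0, consistent with mu_x = mu_y = 0.
f is convex and the constraints are linear, so this KKT point is the global minimum.
f* = 49/5
Active constraints: 2x + y >= 7 (holds with equality, mu = 14/5 > 0); x >= 0 and y >= 0 are inactive (mu_x = mu_y = 0).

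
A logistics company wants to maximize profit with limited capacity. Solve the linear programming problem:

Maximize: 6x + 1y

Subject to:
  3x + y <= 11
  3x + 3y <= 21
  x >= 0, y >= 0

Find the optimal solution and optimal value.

Feasible vertices: (0, 0), (0, 7), (2, 5), (11/3, 0)
Objective 6x + 1y at each:
  (0, 0): 0
  (0, 7): 7
  (2, 5): 17
  (11/3, 0): 22
Maximum is 22 at (11/3, 0).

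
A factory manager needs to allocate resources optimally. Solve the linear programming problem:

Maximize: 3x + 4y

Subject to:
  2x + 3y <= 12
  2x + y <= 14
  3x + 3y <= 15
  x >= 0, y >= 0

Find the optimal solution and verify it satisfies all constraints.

Feasible vertices: (0, 0), (0, 4), (3, 2), (5, 0)
Objective 3x + 4y at each vertex:
  (0, 0): 0
  (0, 4): 16
  (3, 2): 17
  (5, 0): 15
Maximum is 17 at (3, 2).
Verify constraints at (x, y) = (3, 2):
  2*3 + 3*2 = 12 <= 12 (active)
  2*3 + 1*2 = 8 <= 14
  3*3 + 3*2 = 15 <= 15 (active)
  x = 3 >= 0, y = 2 >= 0. All constraints satisfied.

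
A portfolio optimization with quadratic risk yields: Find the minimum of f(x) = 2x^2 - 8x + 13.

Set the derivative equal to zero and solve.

f(x) = 2x^2 - 8x + 13
f'(x) = 4x + (-8) = 0
x = 8/4 = 2
f(2) = 5
Since f''(x) = 4 > 0, this is a minimum.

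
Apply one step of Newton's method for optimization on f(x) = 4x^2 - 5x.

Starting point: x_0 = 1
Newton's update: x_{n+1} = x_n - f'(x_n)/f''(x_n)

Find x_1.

f(x) = 4x^2 - 5x
f'(x) = 8x + (-5), f''(x) = 8
Newton step: x_1 = x_0 - f'(x_0)/f''(x_0)
f'(1) = 3
x_1 = 1 - 3/8 = 5/8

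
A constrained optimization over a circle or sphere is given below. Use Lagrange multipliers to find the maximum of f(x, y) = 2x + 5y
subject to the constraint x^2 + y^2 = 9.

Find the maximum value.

Set up Lagrange conditions: grad f = lambda * grad g
  2 = 2*lambda*x
  5 = 2*lambda*y
From these: x/y = 2/5, so x = 2t, y = 5t for some t.
Substitute into constraint: (2t)^2 + (5t)^2 = 9
  t^2 * 29 = 9
  t = sqrt(9/29)
Maximum = 2*x + 5*y = (2^2 + 5^2)*t = 29 * sqrt(9/29) = sqrt(261)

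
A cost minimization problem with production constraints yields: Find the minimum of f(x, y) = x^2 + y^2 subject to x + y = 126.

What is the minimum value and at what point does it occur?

Substitute y = 126 - x into f(x,y) = x^2 + y^2:
g(x) = x^2 + (126 - x)^2 = 2x^2 - 252x + 15876
g'(x) = 4x - 252 = 0  =>  x = 63
y = 126 - 63 = 63
Minimum value = 63^2 + 63^2 = 7938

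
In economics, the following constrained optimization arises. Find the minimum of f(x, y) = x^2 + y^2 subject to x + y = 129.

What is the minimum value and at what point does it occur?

Substitute y = 129 - x into f(x,y) = x^2 + y^2:
g(x) = x^2 + (129 - x)^2 = 2x^2 - 258x + 16641
g'(x) = 4x - 258 = 0  =>  x = 129/2
y = 129 - 129/2 = 129/2
Minimum value = (129/2)^2 + (129/2)^2 = 16641/2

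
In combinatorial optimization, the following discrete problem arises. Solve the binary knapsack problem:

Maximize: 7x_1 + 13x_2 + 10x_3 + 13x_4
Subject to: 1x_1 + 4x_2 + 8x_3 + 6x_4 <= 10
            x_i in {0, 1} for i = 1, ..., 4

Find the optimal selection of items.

Items: item 1 (v=7, w=1), item 2 (v=13, w=4), item 3 (v=10, w=8), item 4 (v=13, w=6)
Capacity: 10
Checking all 16 subsets (w = total weight, v = total value):
  {}: w = 0, v = 0
  {1}: w = 1, v = 7
  {2}: w = 4, v = 13
  {3}: w = 8, v = 10
  {4}: w = 6, v = 13
  {1, 2}: w = 5, v = 20
  {1, 3}: w = 9, v = 17
  {1, 4}: w = 7, v = 20
  {2, 3}: w = 12 > 10, infeasible
  {2, 4}: w = 10, v = 26
  {3, 4}: w = 14 > 10, infeasible
  {1, 2, 3}: w = 13 > 10, infeasible
  {1, 2, 4}: w = 11 > 10, infeasible
  {1, 3, 4}: w = 15 > 10, infeasible
  {2, 3, 4}: w = 18 > 10, infeasible
  {1, 2, 3, 4}: w = 19 > 10, infeasible
Best feasible subset: items [2, 4]
Total weight: 10 <= 10, total value: 26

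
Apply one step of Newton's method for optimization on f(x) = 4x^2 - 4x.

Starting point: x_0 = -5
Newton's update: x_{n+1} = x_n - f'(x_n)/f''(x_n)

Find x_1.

f(x) = 4x^2 - 4x
f'(x) = 8x + (-4), f''(x) = 8
Newton step: x_1 = x_0 - f'(x_0)/f''(x_0)
f'(-5) = -44
x_1 = -5 - -44/8 = 1/2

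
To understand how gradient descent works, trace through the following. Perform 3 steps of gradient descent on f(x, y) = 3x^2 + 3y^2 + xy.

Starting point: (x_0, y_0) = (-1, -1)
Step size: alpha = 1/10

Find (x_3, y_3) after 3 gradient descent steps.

f(x,y) = 3x^2 + 3y^2 + xy
grad_x = 6x + 1y, grad_y = 6y + 1x
Step 1: grad = (-7, -7), (-3/10, -3/10)
Step 2: grad = (-21/10, -21/10), (-9/100, -9/100)
Step 3: grad = (-63/100, -63/100), (-27/1000, -27/1000)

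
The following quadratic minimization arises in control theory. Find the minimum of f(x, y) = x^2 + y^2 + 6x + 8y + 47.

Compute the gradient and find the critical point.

f(x,y) = x^2 + y^2 + 6x + 8y + 47
df/dx = 2x + (6) = 0  =>  x = -3
df/dy = 2y + (8) = 0  =>  y = -4
f(-3, -4) = 1*(-3)^2 + 1*(-4)^2 + 6*(-3) + 8*(-4) + 47 = 22
Hessian is diagonal with entries 2, 2 > 0, so this is a minimum.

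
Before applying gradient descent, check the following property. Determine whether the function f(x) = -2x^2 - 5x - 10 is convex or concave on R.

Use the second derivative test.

f(x) = -2x^2 - 5x - 10
f'(x) = -4x - 5
f''(x) = -4
Since f''(x) = -4 < 0 for all x, f is concave on R.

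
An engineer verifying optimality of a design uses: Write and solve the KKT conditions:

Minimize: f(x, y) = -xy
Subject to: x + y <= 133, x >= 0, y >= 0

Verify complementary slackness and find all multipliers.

Problem: min -xy s.t. x + y <= 133 (multiplier lambda), x >= 0 (mu_x), y >= 0 (mu_y)
KKT stationarity: -y + lambda - mu_x = 0, -x + lambda - mu_y = 0, with lambda, mu_x, mu_y >= 0
Complementary slackness: lambda*(x + y - 133) = 0, mu_x*x = 0, mu_y*y = 0
If lambda = 0: y = -mu_x <= 0 and x = -mu_y <= 0 force x = y = 0 with f = 0; but x = y = 133/2 is feasible with f = -17689/4 < 0, so this is not the minimum. Hence lambda > 0 and x + y = 133.
Try x > 0, y > 0 (so mu_x = mu_y = 0): y = lambda, x = lambda => x = y = lambda
x + y = 133 => 2*lambda = 133 => lambda = 133/2
x* = y* = 133/2 > 0, consistent with mu_x = mu_y = 0.
(Any feasible point with x = 0 or y = 0 has f = 0 > -17689/4, so the minimum is not on those boundaries.)
min(-xy) = -17689/4 (i.e. max xy = 17689/4)
Multipliers: lambda = 133/2, mu_x = 0, mu_y = 0
Complementary slackness: lambda*(x + y - 133) = 133/2*(133/2 + 133/2 - 133) = 0, mu_x*x = 0*133/2 = 0, mu_y*y = 0*133/2 = 0. Satisfied.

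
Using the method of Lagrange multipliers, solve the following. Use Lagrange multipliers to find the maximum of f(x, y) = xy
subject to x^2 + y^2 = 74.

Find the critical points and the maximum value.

Lagrange conditions: y = 2*lambda*x and x = 2*lambda*y
If x = 0 then y = 0, violating the constraint, so x, y != 0.
Dividing: y/x = x/y => x^2 = y^2 => y = x or y = -x
Constraint: 2x^2 = 74 => x^2 = 37 => x = +/-sqrt(37)
Critical points: (sqrt(37), sqrt(37)), (-sqrt(37), -sqrt(37)), (sqrt(37), -sqrt(37)), (-sqrt(37), sqrt(37))
  y = x:  xy = x^2 = 37  at (sqrt(37), sqrt(37)) and (-sqrt(37), -sqrt(37))
  y = -x: xy = -x^2 = -37 at (sqrt(37), -sqrt(37)) and (-sqrt(37), sqrt(37))
Maximum xy = 37 at (sqrt(37), sqrt(37)) and (-sqrt(37), -sqrt(37))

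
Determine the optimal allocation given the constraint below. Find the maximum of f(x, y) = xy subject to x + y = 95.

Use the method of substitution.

Substitute y = 95 - x into f(x,y) = xy:
g(x) = x(95 - x) = 95x - x^2
g'(x) = 95 - 2x = 0  =>  x = 95/2
y = 95 - 95/2 = 95/2
Maximum value = (95/2) * (95/2) = 9025/4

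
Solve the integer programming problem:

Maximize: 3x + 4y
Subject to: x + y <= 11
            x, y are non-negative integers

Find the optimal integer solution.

Objective: 3x + 4y, constraint: x + y <= 11
Coefficient of y is 4 > coefficient of x is 3, so allocate the entire budget to y.
Optimal: x = 0, y = 11, value = 44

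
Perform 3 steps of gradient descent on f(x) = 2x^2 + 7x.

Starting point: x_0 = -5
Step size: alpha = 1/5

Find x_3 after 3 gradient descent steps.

f(x) = 2x^2 + 7x, f'(x) = 4x + (7)
Step 1: f'(-5) = -13, x_1 = -5 - 1/5 * -13 = -12/5
Step 2: f'(-12/5) = -13/5, x_2 = -12/5 - 1/5 * -13/5 = -47/25
Step 3: f'(-47/25) = -13/25, x_3 = -47/25 - 1/5 * -13/25 = -222/125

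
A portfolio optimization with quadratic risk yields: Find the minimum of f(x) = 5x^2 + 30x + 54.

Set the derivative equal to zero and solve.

f(x) = 5x^2 + 30x + 54
f'(x) = 10x + (30) = 0
x = -30/10 = -3
f(-3) = 9
Since f''(x) = 10 > 0, this is a minimum.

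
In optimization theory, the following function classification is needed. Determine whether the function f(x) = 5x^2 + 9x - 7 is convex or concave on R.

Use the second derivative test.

f(x) = 5x^2 + 9x - 7
f'(x) = 10x + 9
f''(x) = 10
Since f''(x) = 10 > 0 for all x, f is convex on R.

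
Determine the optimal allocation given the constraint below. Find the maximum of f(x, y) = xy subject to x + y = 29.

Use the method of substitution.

Substitute y = 29 - x into f(x,y) = xy:
g(x) = x(29 - x) = 29x - x^2
g'(x) = 29 - 2x = 0  =>  x = 29/2
y = 29 - 29/2 = 29/2
Maximum value = (29/2) * (29/2) = 841/4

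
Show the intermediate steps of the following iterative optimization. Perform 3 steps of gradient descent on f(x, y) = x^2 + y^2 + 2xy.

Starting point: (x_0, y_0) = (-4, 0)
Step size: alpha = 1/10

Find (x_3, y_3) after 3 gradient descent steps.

f(x,y) = x^2 + y^2 + 2xy
grad_x = 2x + 2y, grad_y = 2y + 2x
Step 1: grad = (-8, -8), (-16/5, 4/5)
Step 2: grad = (-24/5, -24/5), (-68/25, 32/25)
Step 3: grad = (-72/25, -72/25), (-304/125, 196/125)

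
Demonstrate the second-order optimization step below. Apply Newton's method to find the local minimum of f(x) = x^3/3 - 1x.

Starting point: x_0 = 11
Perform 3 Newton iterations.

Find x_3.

f(x) = x^3/3 - 1x
f'(x) = x^2 - 1, f''(x) = 2x
Newton update: x_{n+1} = x_n - (x_n^2 - 1)/(2*x_n)
Step 1: x_0 = 11, f'=120, f''=22, x_1 = 61/11
Step 2: x_1 = 61/11, f'=3600/121, f''=122/11, x_2 = 1921/671
Step 3: x_2 = 1921/671, f'=3240000/450241, f''=3842/671, x_3 = 2070241/1288991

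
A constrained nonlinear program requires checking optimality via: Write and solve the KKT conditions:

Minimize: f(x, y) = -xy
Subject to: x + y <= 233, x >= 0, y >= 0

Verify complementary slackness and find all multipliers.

Problem: min -xy s.t. x + y <= 233 (multiplier lambda), x >= 0 (mu_x), y >= 0 (mu_y)
KKT stationarity: -y + lambda - mu_x = 0, -x + lambda - mu_y = 0, with lambda, mu_x, mu_y >= 0
Complementary slackness: lambda*(x + y - 233) = 0, mu_x*x = 0, mu_y*y = 0
If lambda = 0: y = -mu_x <= 0 and x = -mu_y <= 0 force x = y = 0 with f = 0; but x = y = 233/2 is feasible with f = -54289/4 < 0, so this is not the minimum. Hence lambda > 0 and x + y = 233.
Try x > 0, y > 0 (so mu_x = mu_y = 0): y = lambda, x = lambda => x = y = lambda
x + y = 233 => 2*lambda = 233 => lambda = 233/2
x* = y* = 233/2 > 0, consistent with mu_x = mu_y = 0.
(Any feasible point with x = 0 or y = 0 has f = 0 > -54289/4, so the minimum is not on those boundaries.)
min(-xy) = -54289/4 (i.e. max xy = 54289/4)
Multipliers: lambda = 233/2, mu_x = 0, mu_y = 0
Complementary slackness: lambda*(x + y - 233) = 233/2*(233/2 + 233/2 - 233) = 0, mu_x*x = 0*233/2 = 0, mu_y*y = 0*233/2 = 0. Satisfied.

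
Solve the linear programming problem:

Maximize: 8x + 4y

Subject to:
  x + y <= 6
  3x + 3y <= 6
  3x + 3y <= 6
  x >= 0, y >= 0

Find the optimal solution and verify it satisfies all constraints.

Feasible vertices: (0, 0), (0, 2), (2, 0)
Objective 8x + 4y at each vertex:
  (0, 0): 0
  (0, 2): 8
  (2, 0): 16
Maximum is 16 at (2, 0).
Verify constraints at (x, y) = (2, 0):
  1*2 + 1*0 = 2 <= 6
  3*2 + 3*0 = 6 <= 6 (active)
  3*2 + 3*0 = 6 <= 6 (active)
  x = 2 >= 0, y = 0 >= 0. All constraints satisfied.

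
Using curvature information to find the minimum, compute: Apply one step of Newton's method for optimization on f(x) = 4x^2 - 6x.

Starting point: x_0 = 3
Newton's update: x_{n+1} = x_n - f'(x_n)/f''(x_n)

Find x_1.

f(x) = 4x^2 - 6x
f'(x) = 8x + (-6), f''(x) = 8
Newton step: x_1 = x_0 - f'(x_0)/f''(x_0)
f'(3) = 18
x_1 = 3 - 18/8 = 3/4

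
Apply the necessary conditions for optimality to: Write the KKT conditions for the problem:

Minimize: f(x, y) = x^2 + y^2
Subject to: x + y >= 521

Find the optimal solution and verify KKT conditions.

KKT conditions for min x^2 + y^2 s.t. x + y >= 521:
Stationarity: 2x = mu, 2y = mu
So x = y = mu/2.
Complementary slackness: mu*(x + y - 521) = 0
Primal feasibility: x + y >= 521; dual feasibility: mu >= 0
If mu = 0 then x = y = 0, but 0 + 0 < 521 is infeasible, so the constraint is active.
Constraint active: x + y = 2*(mu/2) = 521 => mu = 521
x = y = 521/2, f = 271441/2
Verify: stationarity 2*(521/2) = 521 = mu; primal 521/2 + 521/2 = 521 >= 521; dual mu = 521 >= 0; complementary slackness 521*(521 - 521) = 0. All KKT conditions hold.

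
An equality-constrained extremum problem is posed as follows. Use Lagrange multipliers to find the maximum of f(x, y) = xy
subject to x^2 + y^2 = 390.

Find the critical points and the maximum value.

Lagrange conditions: y = 2*lambda*x and x = 2*lambda*y
If x = 0 then y = 0, violating the constraint, so x, y != 0.
Dividing: y/x = x/y => x^2 = y^2 => y = x or y = -x
Constraint: 2x^2 = 390 => x^2 = 195 => x = +/-sqrt(195)
Critical points: (sqrt(195), sqrt(195)), (-sqrt(195), -sqrt(195)), (sqrt(195), -sqrt(195)), (-sqrt(195), sqrt(195))
  y = x:  xy = x^2 = 195  at (sqrt(195), sqrt(195)) and (-sqrt(195), -sqrt(195))
  y = -x: xy = -x^2 = -195 at (sqrt(195), -sqrt(195)) and (-sqrt(195), sqrt(195))
Maximum xy = 195 at (sqrt(195), sqrt(195)) and (-sqrt(195), -sqrt(195))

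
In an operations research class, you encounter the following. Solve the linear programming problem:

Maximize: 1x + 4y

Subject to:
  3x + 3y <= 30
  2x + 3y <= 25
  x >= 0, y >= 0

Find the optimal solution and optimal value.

Feasible vertices: (0, 0), (0, 25/3), (5, 5), (10, 0)
Objective 1x + 4y at each:
  (0, 0): 0
  (0, 25/3): 100/3
  (5, 5): 25
  (10, 0): 10
Maximum is 100/3 at (0, 25/3).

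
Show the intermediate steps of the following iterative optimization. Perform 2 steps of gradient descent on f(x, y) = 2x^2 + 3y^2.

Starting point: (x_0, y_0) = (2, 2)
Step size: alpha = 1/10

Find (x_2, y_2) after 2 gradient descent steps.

f(x,y) = 2x^2 + 3y^2
grad_x = 4x + 0y, grad_y = 6y + 0x
Step 1: grad = (8, 12), (6/5, 4/5)
Step 2: grad = (24/5, 24/5), (18/25, 8/25)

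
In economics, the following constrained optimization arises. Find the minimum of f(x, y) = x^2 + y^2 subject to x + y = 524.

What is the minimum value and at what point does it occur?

Substitute y = 524 - x into f(x,y) = x^2 + y^2:
g(x) = x^2 + (524 - x)^2 = 2x^2 - 1048x + 274576
g'(x) = 4x - 1048 = 0  =>  x = 262
y = 524 - 262 = 262
Minimum value = 262^2 + 262^2 = 137288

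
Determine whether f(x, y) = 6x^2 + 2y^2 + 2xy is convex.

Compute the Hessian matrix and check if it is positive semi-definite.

f(x,y) = 6x^2 + 2y^2 + 2xy
Hessian H = [[12, 2], [2, 4]]
trace(H) = 16, det(H) = 44
Eigenvalues: (16 +/- sqrt(80)) / 2 = 12.47, 3.528
Since both eigenvalues > 0, f is convex.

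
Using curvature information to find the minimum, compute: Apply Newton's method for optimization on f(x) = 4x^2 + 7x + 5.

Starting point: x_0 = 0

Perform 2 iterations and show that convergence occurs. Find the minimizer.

f(x) = 4x^2 + 7x + 5, f'(x) = 8x + (7), f''(x) = 8
Step 1: f'(0) = 7, x_1 = 0 - 7/8 = -7/8
Step 2: f'(-7/8) = 0, x_2 = -7/8 (converged)
Newton's method converges in 1 step for quadratics.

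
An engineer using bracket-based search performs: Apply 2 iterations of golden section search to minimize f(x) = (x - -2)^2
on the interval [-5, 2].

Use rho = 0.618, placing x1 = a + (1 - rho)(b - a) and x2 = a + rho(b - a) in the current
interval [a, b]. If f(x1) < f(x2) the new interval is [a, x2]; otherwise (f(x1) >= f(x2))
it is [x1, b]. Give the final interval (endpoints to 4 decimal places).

Golden section search for min of f(x) = (x - -2)^2 on [-5, 2].
Each step: x1 = a + (1 - rho)(b - a), x2 = a + rho(b - a); if f(x1) < f(x2) keep [a, x2], otherwise keep [x1, b].
Step 1: [-5.0000, 2.0000], x1=-2.3260 (f=0.1063), x2=-0.6740 (f=1.7583); f(x1) < f(x2) => keep [-5.0000, -0.6740]
Step 2: [-5.0000, -0.6740], x1=-3.3475 (f=1.8157), x2=-2.3265 (f=0.1066); f(x1) > f(x2) => keep [-3.3475, -0.6740]
Final interval: [-3.3475, -0.6740]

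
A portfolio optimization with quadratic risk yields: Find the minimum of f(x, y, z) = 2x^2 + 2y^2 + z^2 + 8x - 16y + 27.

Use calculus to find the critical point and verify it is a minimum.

f(x,y,z) = 2x^2 + 2y^2 + z^2 + 8x - 16y + 27
df/dx = 4x + (8) = 0 => x = -2
df/dy = 4y + (-16) = 0 => y = 4
df/dz = 2z + (0) = 0 => z = 0
f(-2,4,0) = 2*(-2)^2 + 2*(4)^2 + 1*(0)^2 + 8*(-2) + -16*(4) + 27 = -13
Hessian is diagonal with entries 4, 4, 2 > 0, confirmed minimum.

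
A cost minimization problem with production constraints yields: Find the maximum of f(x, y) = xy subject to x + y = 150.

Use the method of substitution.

Substitute y = 150 - x into f(x,y) = xy:
g(x) = x(150 - x) = 150x - x^2
g'(x) = 150 - 2x = 0  =>  x = 75
y = 150 - 75 = 75
Maximum value = 75 * 75 = 5625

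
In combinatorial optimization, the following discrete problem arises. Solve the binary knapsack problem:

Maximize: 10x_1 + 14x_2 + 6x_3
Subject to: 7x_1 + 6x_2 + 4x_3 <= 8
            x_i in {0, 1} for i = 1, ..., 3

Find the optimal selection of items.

Items: item 1 (v=10, w=7), item 2 (v=14, w=6), item 3 (v=6, w=4)
Capacity: 8
Checking all 8 subsets (w = total weight, v = total value):
  {}: w = 0, v = 0
  {1}: w = 7, v = 10
  {2}: w = 6, v = 14
  {3}: w = 4, v = 6
  {1, 2}: w = 13 > 8, infeasible
  {1, 3}: w = 11 > 8, infeasible
  {2, 3}: w = 10 > 8, infeasible
  {1, 2, 3}: w = 17 > 8, infeasible
Best feasible subset: items [2]
Total weight: 6 <= 8, total value: 14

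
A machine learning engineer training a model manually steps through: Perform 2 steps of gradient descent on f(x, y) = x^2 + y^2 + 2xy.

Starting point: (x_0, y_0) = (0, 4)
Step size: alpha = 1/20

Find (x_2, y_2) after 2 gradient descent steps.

f(x,y) = x^2 + y^2 + 2xy
grad_x = 2x + 2y, grad_y = 2y + 2x
Step 1: grad = (8, 8), (-2/5, 18/5)
Step 2: grad = (32/5, 32/5), (-18/25, 82/25)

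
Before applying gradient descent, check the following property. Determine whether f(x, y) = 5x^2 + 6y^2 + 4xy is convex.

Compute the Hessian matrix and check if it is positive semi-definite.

f(x,y) = 5x^2 + 6y^2 + 4xy
Hessian H = [[10, 4], [4, 12]]
trace(H) = 22, det(H) = 104
Eigenvalues: (22 +/- sqrt(68)) / 2 = 15.12, 6.877
Since both eigenvalues > 0, f is convex.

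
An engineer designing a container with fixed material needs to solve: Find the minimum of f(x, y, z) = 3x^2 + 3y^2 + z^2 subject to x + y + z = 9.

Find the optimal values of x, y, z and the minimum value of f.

Using Lagrange multipliers on f = 3x^2 + 3y^2 + z^2 with constraint x + y + z = 9:
Conditions: 2*3*x = lambda, 2*3*y = lambda, 2*1*z = lambda
So x = lambda/6, y = lambda/6, z = lambda/2
Substituting into constraint: lambda * (5/6) = 9
lambda = 54/5
x = 9/5, y = 9/5, z = 27/5
Minimum value = 243/5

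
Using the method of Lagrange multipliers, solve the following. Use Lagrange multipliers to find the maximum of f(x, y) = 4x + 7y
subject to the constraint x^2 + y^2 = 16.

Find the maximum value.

Set up Lagrange conditions: grad f = lambda * grad g
  4 = 2*lambda*x
  7 = 2*lambda*y
From these: x/y = 4/7, so x = 4t, y = 7t for some t.
Substitute into constraint: (4t)^2 + (7t)^2 = 16
  t^2 * 65 = 16
  t = sqrt(16/65)
Maximum = 4*x + 7*y = (4^2 + 7^2)*t = 65 * sqrt(16/65) = sqrt(1040)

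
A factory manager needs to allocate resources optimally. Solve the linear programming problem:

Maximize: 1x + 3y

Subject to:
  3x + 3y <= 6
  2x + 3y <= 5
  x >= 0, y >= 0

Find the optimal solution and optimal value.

Feasible vertices: (0, 0), (0, 5/3), (1, 1), (2, 0)
Objective 1x + 3y at each:
  (0, 0): 0
  (0, 5/3): 5
  (1, 1): 4
  (2, 0): 2
Maximum is 5 at (0, 5/3).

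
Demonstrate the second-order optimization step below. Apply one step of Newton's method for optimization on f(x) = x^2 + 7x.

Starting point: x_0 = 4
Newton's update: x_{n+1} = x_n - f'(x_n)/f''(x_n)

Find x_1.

f(x) = x^2 + 7x
f'(x) = 2x + (7), f''(x) = 2
Newton step: x_1 = x_0 - f'(x_0)/f''(x_0)
f'(4) = 15
x_1 = 4 - 15/2 = -7/2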